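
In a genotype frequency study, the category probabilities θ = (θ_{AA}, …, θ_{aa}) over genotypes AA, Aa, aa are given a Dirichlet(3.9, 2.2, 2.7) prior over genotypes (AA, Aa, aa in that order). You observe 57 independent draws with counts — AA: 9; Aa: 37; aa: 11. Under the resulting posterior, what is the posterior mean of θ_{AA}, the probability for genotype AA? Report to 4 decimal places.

The Dirichlet prior is conjugate to the Multinomial likelihood: each posterior αⱼ = prior αⱼ + observed count nⱼ.
Posterior concentration: (12.9, 39.2, 13.7), total = 65.8.
E[θ_{AA}|data] = α_{AA}/Σα = 12.9/65.8 = 0.1960.

0.1960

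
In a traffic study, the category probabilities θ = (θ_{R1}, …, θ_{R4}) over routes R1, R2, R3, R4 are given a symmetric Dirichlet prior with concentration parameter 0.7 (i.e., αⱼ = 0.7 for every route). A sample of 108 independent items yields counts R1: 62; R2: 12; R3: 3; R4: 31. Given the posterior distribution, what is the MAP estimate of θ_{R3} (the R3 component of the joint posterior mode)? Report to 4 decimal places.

The Dirichlet prior is conjugate to the Multinomial likelihood: each posterior αⱼ = prior αⱼ + observed count nⱼ.
Posterior concentration: (62.7, 12.7, 3.7, 31.7), total = 110.8.
Joint mode component: (α_{R3}−1)/(Σα−K) = 2.7/106.8 = 0.0253.

0.0253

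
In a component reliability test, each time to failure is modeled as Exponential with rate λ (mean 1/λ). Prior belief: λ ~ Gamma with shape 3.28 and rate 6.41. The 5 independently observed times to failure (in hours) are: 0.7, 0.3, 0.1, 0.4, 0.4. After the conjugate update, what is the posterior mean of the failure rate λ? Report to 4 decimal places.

With a Gamma(shape α, rate β) prior on the exponential rate λ, the posterior after n observations with total T = Σxᵢ is Gamma(α+n, β+T).
Sum of observations T = 1.9 hours; n = 5.
Posterior: Gamma(3.28+5, 6.41+1.9) = Gamma(8.28, 8.31).
Posterior mean of λ = α/β = 8.28/8.31 = 0.9964.

0.9964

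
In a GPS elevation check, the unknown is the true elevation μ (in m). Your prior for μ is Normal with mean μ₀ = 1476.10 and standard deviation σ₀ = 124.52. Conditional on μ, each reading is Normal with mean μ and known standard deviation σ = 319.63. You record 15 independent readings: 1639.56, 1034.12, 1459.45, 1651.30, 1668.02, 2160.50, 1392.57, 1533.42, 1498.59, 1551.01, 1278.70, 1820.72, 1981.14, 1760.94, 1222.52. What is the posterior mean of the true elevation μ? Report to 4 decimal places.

For Normal data with known variance σ², a Normal(μ₀, σ₀²) prior on μ is conjugate. Posterior precision = 1/σ₀² + n/σ²; posterior mean is the precision-weighted average of μ₀ and x̄.
Σxᵢ = 1639.56 + 1034.12 + 1459.45 + 1651.30 + 1668.02 + 2160.50 + 1392.57 + 1533.42 + 1498.59 + 1551.01 + 1278.70 + 1820.72 + 1981.14 + 1760.94 + 1222.52 = 23652.56, so n·x̄ = 23652.56.
σ₀² = 124.52² = 15505.2304, σ² = 319.63² = 102163.3369; σ² + n·σ₀² = 102163.3369 + 15·15505.2304 = 334741.7929.
Posterior mean = (μ₀/σ₀² + n·x̄/σ²)/(1/σ₀² + n/σ²) = (σ²·μ₀ + σ₀²·n·x̄)/(σ² + n·σ₀²) = (102163.3369·1476.10 + 15505.2304·23652.56)/334741.7929 = 517541693.947914/334741.7929 = 1546.0923.

1546.0923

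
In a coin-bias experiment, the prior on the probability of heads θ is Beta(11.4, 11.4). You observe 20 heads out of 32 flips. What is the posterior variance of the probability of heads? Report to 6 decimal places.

0.004385

The Beta prior is conjugate to a Binomial/Bernoulli likelihood; the update adds successes to α and failures to β.
Posterior: Beta(α+k, β+n−k) = Beta(11.4+20, 11.4+12) = Beta(31.4, 23.4).
Var = αβ/((α+β)²(α+β+1)) = 31.4·23.4/(54.8²·55.8) = 0.004385.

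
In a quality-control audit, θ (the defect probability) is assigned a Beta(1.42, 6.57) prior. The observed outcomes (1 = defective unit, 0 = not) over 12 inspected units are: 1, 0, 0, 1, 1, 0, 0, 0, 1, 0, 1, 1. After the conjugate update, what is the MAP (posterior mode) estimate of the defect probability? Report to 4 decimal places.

The Beta prior is conjugate to a Binomial/Bernoulli likelihood; the update adds successes to α and failures to β.
Posterior: Beta(α+k, β+n−k) = Beta(1.42+6, 6.57+6) = Beta(7.42, 12.57).
Mode of Beta(a,b) for a,b>1 is (a−1)/(a+b−2) = 6.42/17.99 = 0.3569.

0.3569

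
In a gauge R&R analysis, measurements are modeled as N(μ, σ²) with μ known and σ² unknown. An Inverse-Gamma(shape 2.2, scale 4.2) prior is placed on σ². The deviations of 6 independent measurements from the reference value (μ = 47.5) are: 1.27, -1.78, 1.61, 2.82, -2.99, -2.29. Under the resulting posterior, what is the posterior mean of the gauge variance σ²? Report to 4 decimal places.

4.5131

With known mean μ and an Inverse-Gamma(α, β) prior on σ², the Normal likelihood is conjugate: posterior is Inv-Gamma(α + n/2, β + Σ(xᵢ−μ)²/2).
Σ(xᵢ−μ)² = (1.27)² + (-1.78)² + (1.61)² + (2.82)² + (-2.99)² + (-2.29)² = 29.5100.
Posterior: Inv-Gamma(2.2 + 6/2, 4.2 + 29.5100/2) = Inv-Gamma(5.20, 18.95500).
E[σ²|data] = β/(α−1) = 18.95500/4.20 = 4.5131.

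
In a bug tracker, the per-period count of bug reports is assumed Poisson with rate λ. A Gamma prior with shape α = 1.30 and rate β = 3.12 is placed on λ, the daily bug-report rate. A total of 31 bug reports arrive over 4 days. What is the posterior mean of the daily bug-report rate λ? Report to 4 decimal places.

With a Gamma(shape α, rate β) prior, the Poisson likelihood is conjugate: the posterior is Gamma(α + ΣXᵢ, β + n).
Posterior: Gamma(α+S, β+n) = Gamma(1.30+31, 3.12+4) = Gamma(32.30, 7.12).
Posterior mean = α/β = 32.30/7.12 = 4.5365.

4.5365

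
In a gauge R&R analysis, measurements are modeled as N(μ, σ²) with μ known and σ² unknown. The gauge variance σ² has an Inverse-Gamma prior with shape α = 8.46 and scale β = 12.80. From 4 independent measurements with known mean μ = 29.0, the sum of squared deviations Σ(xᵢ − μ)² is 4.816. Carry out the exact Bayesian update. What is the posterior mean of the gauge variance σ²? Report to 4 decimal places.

1.6076

With known mean μ and an Inverse-Gamma(α, β) prior on σ², the Normal likelihood is conjugate: posterior is Inv-Gamma(α + n/2, β + Σ(xᵢ−μ)²/2).
Posterior: Inv-Gamma(8.46 + 4/2, 12.80 + 4.816/2) = Inv-Gamma(10.46, 15.2080).
E[σ²|data] = β/(α−1) = 15.2080/9.46 = 1.6076.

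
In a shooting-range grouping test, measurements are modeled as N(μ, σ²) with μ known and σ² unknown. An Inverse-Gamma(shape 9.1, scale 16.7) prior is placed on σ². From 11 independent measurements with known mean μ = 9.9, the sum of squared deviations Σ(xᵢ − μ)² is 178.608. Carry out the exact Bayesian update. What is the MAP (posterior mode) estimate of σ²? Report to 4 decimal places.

6.7951

With known mean μ and an Inverse-Gamma(α, β) prior on σ², the Normal likelihood is conjugate: posterior is Inv-Gamma(α + n/2, β + Σ(xᵢ−μ)²/2).
Posterior: Inv-Gamma(9.1 + 11/2, 16.7 + 178.608/2) = Inv-Gamma(14.60, 106.0040).
Mode = β/(α+1) = 106.0040/15.60 = 6.7951.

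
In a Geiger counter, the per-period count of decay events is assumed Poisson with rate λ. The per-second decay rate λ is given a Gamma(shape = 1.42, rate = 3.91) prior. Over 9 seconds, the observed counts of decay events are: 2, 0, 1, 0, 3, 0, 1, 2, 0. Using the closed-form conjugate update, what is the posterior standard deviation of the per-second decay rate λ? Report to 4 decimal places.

0.2500

With a Gamma(shape α, rate β) prior, the Poisson likelihood is conjugate: the posterior is Gamma(α + ΣXᵢ, β + n).
Sum of counts S = 9 over n = 9 seconds.
Posterior: Gamma(α+S, β+n) = Gamma(1.42+9, 3.91+9) = Gamma(10.42, 12.91).
SD = √α/β = √10.42/12.91 = 0.2500.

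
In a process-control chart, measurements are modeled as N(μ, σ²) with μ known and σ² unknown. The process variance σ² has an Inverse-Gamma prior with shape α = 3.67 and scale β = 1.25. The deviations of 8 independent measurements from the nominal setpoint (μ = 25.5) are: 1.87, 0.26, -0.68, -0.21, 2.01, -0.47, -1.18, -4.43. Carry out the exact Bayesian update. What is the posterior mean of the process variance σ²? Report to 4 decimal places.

2.3875

With known mean μ and an Inverse-Gamma(α, β) prior on σ², the Normal likelihood is conjugate: posterior is Inv-Gamma(α + n/2, β + Σ(xᵢ−μ)²/2).
Σ(xᵢ−μ)² = (1.87)² + (0.26)² + (-0.68)² + (-0.21)² + (2.01)² + (-0.47)² + (-1.18)² + (-4.43)² = 29.3493.
Posterior: Inv-Gamma(3.67 + 8/2, 1.25 + 29.3493/2) = Inv-Gamma(7.67, 15.92465).
E[σ²|data] = β/(α−1) = 15.92465/6.67 = 2.3875.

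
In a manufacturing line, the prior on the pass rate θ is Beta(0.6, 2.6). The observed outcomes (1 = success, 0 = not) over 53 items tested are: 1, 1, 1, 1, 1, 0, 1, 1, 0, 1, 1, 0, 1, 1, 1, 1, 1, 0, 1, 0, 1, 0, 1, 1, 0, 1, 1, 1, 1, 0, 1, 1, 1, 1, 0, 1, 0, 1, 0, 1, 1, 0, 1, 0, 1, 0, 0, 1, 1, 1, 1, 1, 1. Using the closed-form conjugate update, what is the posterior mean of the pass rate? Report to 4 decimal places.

0.6868

The Beta prior is conjugate to a Binomial/Bernoulli likelihood; the update adds successes to α and failures to β.
Posterior: Beta(α+k, β+n−k) = Beta(0.6+38, 2.6+15) = Beta(38.6, 17.6).
Posterior mean = α/(α+β) = 38.6/56.2 = 0.6868.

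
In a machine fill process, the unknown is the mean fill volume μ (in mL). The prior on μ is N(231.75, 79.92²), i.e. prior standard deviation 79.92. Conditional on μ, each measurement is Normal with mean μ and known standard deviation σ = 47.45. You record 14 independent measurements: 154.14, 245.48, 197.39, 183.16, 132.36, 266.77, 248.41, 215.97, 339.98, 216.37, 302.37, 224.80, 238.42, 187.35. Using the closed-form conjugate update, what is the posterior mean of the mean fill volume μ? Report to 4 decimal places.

For Normal data with known variance σ², a Normal(μ₀, σ₀²) prior on μ is conjugate. Posterior precision = 1/σ₀² + n/σ²; posterior mean is the precision-weighted average of μ₀ and x̄.
Σxᵢ = 154.14 + 245.48 + 197.39 + 183.16 + 132.36 + 266.77 + 248.41 + 215.97 + 339.98 + 216.37 + 302.37 + 224.80 + 238.42 + 187.35 = 3152.97, so n·x̄ = 3152.97.
σ₀² = 79.92² = 6387.2064, σ² = 47.45² = 2251.5025; σ² + n·σ₀² = 2251.5025 + 14·6387.2064 = 91672.3921.
Posterior mean = (μ₀/σ₀² + n·x̄/σ²)/(1/σ₀² + n/σ²) = (σ²·μ₀ + σ₀²·n·x̄)/(σ² + n·σ₀²) = (2251.5025·231.75 + 6387.2064·3152.97)/91672.3921 = 20660455.867383/91672.3921 = 225.3727.

225.3727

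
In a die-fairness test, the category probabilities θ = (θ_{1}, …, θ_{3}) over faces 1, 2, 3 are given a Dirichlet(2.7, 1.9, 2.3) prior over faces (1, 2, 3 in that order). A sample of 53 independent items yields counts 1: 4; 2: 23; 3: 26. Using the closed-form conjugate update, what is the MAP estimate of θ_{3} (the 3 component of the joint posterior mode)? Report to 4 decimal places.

0.4798

The Dirichlet prior is conjugate to the Multinomial likelihood: each posterior αⱼ = prior αⱼ + observed count nⱼ.
Posterior concentration: (6.7, 24.9, 28.3), total = 59.9.
Joint mode component: (α_{3}−1)/(Σα−K) = 27.3/56.9 = 0.4798.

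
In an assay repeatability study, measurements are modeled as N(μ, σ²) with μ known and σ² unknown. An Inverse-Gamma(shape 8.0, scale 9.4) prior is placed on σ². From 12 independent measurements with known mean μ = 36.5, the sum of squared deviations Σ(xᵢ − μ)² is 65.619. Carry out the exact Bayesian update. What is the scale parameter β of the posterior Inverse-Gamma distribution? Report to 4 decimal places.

With known mean μ and an Inverse-Gamma(α, β) prior on σ², the Normal likelihood is conjugate: posterior is Inv-Gamma(α + n/2, β + Σ(xᵢ−μ)²/2).
Posterior: Inv-Gamma(8.0 + 12/2, 9.4 + 65.619/2) = Inv-Gamma(14.00, 42.2095).
Posterior β = 42.2095.

42.2095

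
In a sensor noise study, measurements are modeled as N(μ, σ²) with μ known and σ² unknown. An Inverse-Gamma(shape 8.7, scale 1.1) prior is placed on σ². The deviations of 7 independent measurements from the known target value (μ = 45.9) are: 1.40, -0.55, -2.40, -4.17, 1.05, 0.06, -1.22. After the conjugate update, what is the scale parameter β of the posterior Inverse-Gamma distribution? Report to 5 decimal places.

With known mean μ and an Inverse-Gamma(α, β) prior on σ², the Normal likelihood is conjugate: posterior is Inv-Gamma(α + n/2, β + Σ(xᵢ−μ)²/2).
Σ(xᵢ−μ)² = (1.40)² + (-0.55)² + (-2.40)² + (-4.17)² + (1.05)² + (0.06)² + (-1.22)² = 28.0059.
Posterior: Inv-Gamma(8.7 + 7/2, 1.1 + 28.0059/2) = Inv-Gamma(12.20, 15.10295).
Posterior β = 15.10295.

15.10295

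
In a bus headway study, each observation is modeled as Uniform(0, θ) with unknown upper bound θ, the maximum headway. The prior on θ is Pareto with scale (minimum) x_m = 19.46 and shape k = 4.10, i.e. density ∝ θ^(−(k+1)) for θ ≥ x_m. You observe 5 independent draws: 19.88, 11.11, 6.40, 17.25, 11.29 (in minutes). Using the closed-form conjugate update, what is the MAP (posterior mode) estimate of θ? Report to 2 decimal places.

19.88

A Pareto(scale x_m, shape k) prior on the upper bound θ of Uniform(0, θ) is conjugate: posterior is Pareto(max(x_m, max xᵢ), k + n).
Sample maximum = 19.88; prior scale x_m = 19.46 → posterior scale = max = 19.88.
Posterior shape = 4.10 + 5 = 9.10.
The Pareto density is decreasing on [x_m, ∞), so the mode is x_m = 19.88.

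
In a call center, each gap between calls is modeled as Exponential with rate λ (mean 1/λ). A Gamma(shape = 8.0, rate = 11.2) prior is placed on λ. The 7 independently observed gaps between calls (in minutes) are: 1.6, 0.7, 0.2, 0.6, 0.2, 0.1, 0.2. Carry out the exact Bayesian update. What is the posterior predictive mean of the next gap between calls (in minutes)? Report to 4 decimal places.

1.0571

With a Gamma(shape α, rate β) prior on the exponential rate λ, the posterior after n observations with total T = Σxᵢ is Gamma(α+n, β+T).
Sum of observations T = 3.6 minutes; n = 7.
Posterior: Gamma(8.0+7, 11.2+3.6) = Gamma(15.0, 14.8).
The predictive distribution for the next observation is Lomax; its mean is β/(α−1) = 14.8/14.0 = 1.0571.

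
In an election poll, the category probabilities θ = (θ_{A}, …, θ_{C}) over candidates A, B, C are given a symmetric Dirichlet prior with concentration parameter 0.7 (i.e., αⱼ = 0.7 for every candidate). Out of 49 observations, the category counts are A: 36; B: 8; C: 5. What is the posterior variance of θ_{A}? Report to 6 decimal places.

The Dirichlet prior is conjugate to the Multinomial likelihood: each posterior αⱼ = prior αⱼ + observed count nⱼ.
Posterior concentration: (36.7, 8.7, 5.7), total = 51.1.
Var[θ_j] = α_j(Σα−α_j)/((Σα)²(Σα+1)) = 36.7·14.4/(51.1²·52.1) = 0.003885.

0.003885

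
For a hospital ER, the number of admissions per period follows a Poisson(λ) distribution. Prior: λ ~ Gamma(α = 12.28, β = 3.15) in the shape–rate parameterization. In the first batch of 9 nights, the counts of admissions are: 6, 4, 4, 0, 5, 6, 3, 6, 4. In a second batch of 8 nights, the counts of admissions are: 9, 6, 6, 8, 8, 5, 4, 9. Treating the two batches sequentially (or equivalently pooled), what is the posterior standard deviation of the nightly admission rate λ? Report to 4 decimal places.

With a Gamma(shape α, rate β) prior, the Poisson likelihood is conjugate: the posterior is Gamma(α + ΣXᵢ, β + n).
Batch 1: sum of counts S = 38 over n = 9 nights.
After batch 1: Gamma(α+S, β+n) = Gamma(12.28+38, 3.15+9) = Gamma(50.28, 12.15).
Batch 2: sum of counts S = 55 over n = 8 nights.
After batch 2: Gamma(α+S, β+n) = Gamma(50.28+55, 12.15+8) = Gamma(105.28, 20.15).
SD = √α/β = √105.28/20.15 = 0.5092.

0.5092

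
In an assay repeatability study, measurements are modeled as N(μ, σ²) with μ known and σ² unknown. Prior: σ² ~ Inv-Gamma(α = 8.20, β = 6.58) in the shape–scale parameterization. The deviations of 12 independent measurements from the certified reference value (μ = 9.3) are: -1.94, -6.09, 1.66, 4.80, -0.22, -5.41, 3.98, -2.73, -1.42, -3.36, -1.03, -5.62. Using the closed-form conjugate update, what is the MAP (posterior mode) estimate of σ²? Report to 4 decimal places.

5.8674

With known mean μ and an Inverse-Gamma(α, β) prior on σ², the Normal likelihood is conjugate: posterior is Inv-Gamma(α + n/2, β + Σ(xᵢ−μ)²/2).
Σ(xᵢ−μ)² = (-1.94)² + (-6.09)² + (1.66)² + (4.80)² + (-0.22)² + (-5.41)² + (3.98)² + (-2.73)² + (-1.42)² + (-3.36)² + (-1.03)² + (-5.62)² = 165.2084.
Posterior: Inv-Gamma(8.20 + 12/2, 6.58 + 165.2084/2) = Inv-Gamma(14.20, 89.18420).
Mode = β/(α+1) = 89.18420/15.20 = 5.8674.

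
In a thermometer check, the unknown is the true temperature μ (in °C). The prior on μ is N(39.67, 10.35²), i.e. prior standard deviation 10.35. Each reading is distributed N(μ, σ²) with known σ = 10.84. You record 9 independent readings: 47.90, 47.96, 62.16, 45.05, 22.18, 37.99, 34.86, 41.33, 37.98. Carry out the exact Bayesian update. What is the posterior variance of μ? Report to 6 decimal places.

For Normal data with known variance σ², a Normal(μ₀, σ₀²) prior on μ is conjugate. Posterior precision = 1/σ₀² + n/σ²; posterior mean is the precision-weighted average of μ₀ and x̄.
σ₀² = 10.35² = 107.1225, σ² = 10.84² = 117.5056; σ² + n·σ₀² = 117.5056 + 9·107.1225 = 1081.6081.
Posterior precision = 1/σ₀² + n/σ² = 1/107.1225 + 9/117.5056 = (σ² + n·σ₀²)/(σ₀²σ²) = 1081.6081/(107.1225·117.5056); posterior variance σₙ² = σ₀²σ²/(σ² + n·σ₀²) = 107.1225·117.5056/1081.6081 = 11.637758.

11.637758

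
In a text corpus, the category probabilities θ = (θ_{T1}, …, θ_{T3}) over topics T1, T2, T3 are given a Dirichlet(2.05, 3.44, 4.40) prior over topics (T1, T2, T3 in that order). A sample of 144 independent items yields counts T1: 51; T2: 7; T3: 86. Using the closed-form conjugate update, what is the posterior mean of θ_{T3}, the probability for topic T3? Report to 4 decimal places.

0.5874

The Dirichlet prior is conjugate to the Multinomial likelihood: each posterior αⱼ = prior αⱼ + observed count nⱼ.
Posterior concentration: (53.05, 10.44, 90.40), total = 153.89.
E[θ_{T3}|data] = α_{T3}/Σα = 90.40/153.89 = 0.5874.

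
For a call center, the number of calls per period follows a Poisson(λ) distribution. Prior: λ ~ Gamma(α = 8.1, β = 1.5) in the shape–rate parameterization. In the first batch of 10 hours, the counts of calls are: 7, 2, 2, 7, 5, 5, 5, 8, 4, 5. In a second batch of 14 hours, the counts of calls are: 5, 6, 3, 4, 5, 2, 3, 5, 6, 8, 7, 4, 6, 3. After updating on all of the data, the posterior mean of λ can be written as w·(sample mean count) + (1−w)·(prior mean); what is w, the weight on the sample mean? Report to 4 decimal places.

0.9412

With a Gamma(shape α, rate β) prior, the Poisson likelihood is conjugate: the posterior is Gamma(α + ΣXᵢ, β + n).
Total number of hours: n = 10 + 14 = 24.
Posterior mean = (α₀+S)/(β₀+n) = [n/(β₀+n)]·(S/n) + [β₀/(β₀+n)]·(α₀/β₀), so only n and β₀ enter the weight.
Weight on data w = n/(β₀+n) = 24/(1.5+24) = 24/25.5 = 0.9412.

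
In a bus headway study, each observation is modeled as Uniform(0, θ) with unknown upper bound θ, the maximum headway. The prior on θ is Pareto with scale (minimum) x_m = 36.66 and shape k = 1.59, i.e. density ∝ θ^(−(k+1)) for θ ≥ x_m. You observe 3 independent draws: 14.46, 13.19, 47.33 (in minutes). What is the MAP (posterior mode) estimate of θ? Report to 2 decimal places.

A Pareto(scale x_m, shape k) prior on the upper bound θ of Uniform(0, θ) is conjugate: posterior is Pareto(max(x_m, max xᵢ), k + n).
Sample maximum = 47.33; prior scale x_m = 36.66 → posterior scale = max = 47.33.
Posterior shape = 1.59 + 3 = 4.59.
The Pareto density is decreasing on [x_m, ∞), so the mode is x_m = 47.33.

47.33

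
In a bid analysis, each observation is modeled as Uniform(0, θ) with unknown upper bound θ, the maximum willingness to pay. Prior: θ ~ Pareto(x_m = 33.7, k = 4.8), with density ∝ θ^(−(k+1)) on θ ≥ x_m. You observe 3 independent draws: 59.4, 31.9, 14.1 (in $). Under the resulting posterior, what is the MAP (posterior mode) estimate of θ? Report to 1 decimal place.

59.4

A Pareto(scale x_m, shape k) prior on the upper bound θ of Uniform(0, θ) is conjugate: posterior is Pareto(max(x_m, max xᵢ), k + n).
Sample maximum = 59.4; prior scale x_m = 33.7 → posterior scale = max = 59.4.
Posterior shape = 4.8 + 3 = 7.8.
The Pareto density is decreasing on [x_m, ∞), so the mode is x_m = 59.4.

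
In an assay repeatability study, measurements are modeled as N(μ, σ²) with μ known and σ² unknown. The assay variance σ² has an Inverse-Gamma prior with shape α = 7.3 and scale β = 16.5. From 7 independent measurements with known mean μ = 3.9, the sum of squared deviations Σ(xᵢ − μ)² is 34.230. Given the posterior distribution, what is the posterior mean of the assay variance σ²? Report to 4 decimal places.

With known mean μ and an Inverse-Gamma(α, β) prior on σ², the Normal likelihood is conjugate: posterior is Inv-Gamma(α + n/2, β + Σ(xᵢ−μ)²/2).
Posterior: Inv-Gamma(7.3 + 7/2, 16.5 + 34.230/2) = Inv-Gamma(10.80, 33.6150).
E[σ²|data] = β/(α−1) = 33.6150/9.80 = 3.4301.

3.4301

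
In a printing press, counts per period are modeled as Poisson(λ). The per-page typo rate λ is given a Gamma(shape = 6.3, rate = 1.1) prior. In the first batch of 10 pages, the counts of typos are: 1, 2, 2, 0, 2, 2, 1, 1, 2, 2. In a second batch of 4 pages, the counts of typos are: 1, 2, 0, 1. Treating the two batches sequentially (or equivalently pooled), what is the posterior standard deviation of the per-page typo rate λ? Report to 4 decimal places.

With a Gamma(shape α, rate β) prior, the Poisson likelihood is conjugate: the posterior is Gamma(α + ΣXᵢ, β + n).
Batch 1: sum of counts S = 15 over n = 10 pages.
After batch 1: Gamma(α+S, β+n) = Gamma(6.3+15, 1.1+10) = Gamma(21.3, 11.1).
Batch 2: sum of counts S = 4 over n = 4 pages.
After batch 2: Gamma(α+S, β+n) = Gamma(21.3+4, 11.1+4) = Gamma(25.3, 15.1).
SD = √α/β = √25.3/15.1 = 0.3331.

0.3331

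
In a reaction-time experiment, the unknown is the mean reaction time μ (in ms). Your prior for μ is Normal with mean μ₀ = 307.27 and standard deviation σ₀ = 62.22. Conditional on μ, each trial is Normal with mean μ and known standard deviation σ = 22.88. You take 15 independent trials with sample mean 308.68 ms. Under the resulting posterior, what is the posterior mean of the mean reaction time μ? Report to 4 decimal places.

For Normal data with known variance σ², a Normal(μ₀, σ₀²) prior on μ is conjugate. Posterior precision = 1/σ₀² + n/σ²; posterior mean is the precision-weighted average of μ₀ and x̄.
n·x̄ = 15·308.68 = 4630.2.
σ₀² = 62.22² = 3871.3284, σ² = 22.88² = 523.4944; σ² + n·σ₀² = 523.4944 + 15·3871.3284 = 58593.4204.
Posterior mean = (μ₀/σ₀² + n·x̄/σ²)/(1/σ₀² + n/σ²) = (σ²·μ₀ + σ₀²·n·x̄)/(σ² + n·σ₀²) = (523.4944·307.27 + 3871.3284·4630.2)/58593.4204 = 18085878.881968/58593.4204 = 308.6674.

308.6674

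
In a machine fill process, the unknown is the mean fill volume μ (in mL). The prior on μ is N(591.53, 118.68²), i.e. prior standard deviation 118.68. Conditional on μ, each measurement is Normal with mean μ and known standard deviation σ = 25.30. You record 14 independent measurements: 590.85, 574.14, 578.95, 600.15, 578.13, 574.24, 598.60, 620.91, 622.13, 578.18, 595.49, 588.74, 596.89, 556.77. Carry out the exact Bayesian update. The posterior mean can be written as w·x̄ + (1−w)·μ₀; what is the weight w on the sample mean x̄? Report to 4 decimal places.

For Normal data with known variance σ², a Normal(μ₀, σ₀²) prior on μ is conjugate. Posterior precision = 1/σ₀² + n/σ²; posterior mean is the precision-weighted average of μ₀ and x̄.
σ₀² = 118.68² = 14084.9424, σ² = 25.30² = 640.09. Prior precision 1/σ₀² = 1/14084.9424; data precision n/σ² = 14/640.09.
w = (n/σ²)/(1/σ₀² + n/σ²) = n·σ₀²/(σ² + n·σ₀²) = 14·14084.9424/(640.09 + 14·14084.9424) = 197189.1936/197829.2836 = 0.9968.

0.9968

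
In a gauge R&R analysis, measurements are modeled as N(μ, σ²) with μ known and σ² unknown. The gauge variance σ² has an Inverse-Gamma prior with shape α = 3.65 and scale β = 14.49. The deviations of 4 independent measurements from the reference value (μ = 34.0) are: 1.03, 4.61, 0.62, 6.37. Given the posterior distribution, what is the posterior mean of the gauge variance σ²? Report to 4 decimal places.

With known mean μ and an Inverse-Gamma(α, β) prior on σ², the Normal likelihood is conjugate: posterior is Inv-Gamma(α + n/2, β + Σ(xᵢ−μ)²/2).
Σ(xᵢ−μ)² = (1.03)² + (4.61)² + (0.62)² + (6.37)² = 63.2743.
Posterior: Inv-Gamma(3.65 + 4/2, 14.49 + 63.2743/2) = Inv-Gamma(5.65, 46.12715).
E[σ²|data] = β/(α−1) = 46.12715/4.65 = 9.9198.

9.9198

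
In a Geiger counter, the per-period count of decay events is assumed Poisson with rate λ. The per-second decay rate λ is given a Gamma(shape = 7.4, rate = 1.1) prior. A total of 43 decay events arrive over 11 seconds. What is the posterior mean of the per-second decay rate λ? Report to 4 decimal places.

With a Gamma(shape α, rate β) prior, the Poisson likelihood is conjugate: the posterior is Gamma(α + ΣXᵢ, β + n).
Posterior: Gamma(α+S, β+n) = Gamma(7.4+43, 1.1+11) = Gamma(50.4, 12.1).
Posterior mean = α/β = 50.4/12.1 = 4.1653.

4.1653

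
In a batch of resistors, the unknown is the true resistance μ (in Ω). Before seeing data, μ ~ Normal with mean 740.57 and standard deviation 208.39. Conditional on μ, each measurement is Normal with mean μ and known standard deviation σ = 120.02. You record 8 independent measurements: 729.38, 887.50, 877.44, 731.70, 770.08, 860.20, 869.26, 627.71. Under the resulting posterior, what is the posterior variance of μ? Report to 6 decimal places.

For Normal data with known variance σ², a Normal(μ₀, σ₀²) prior on μ is conjugate. Posterior precision = 1/σ₀² + n/σ²; posterior mean is the precision-weighted average of μ₀ and x̄.
σ₀² = 208.39² = 43426.3921, σ² = 120.02² = 14404.8004; σ² + n·σ₀² = 14404.8004 + 8·43426.3921 = 361815.9372.
Posterior precision = 1/σ₀² + n/σ² = 1/43426.3921 + 8/14404.8004 = (σ² + n·σ₀²)/(σ₀²σ²) = 361815.9372/(43426.3921·14404.8004); posterior variance σₙ² = σ₀²σ²/(σ² + n·σ₀²) = 43426.3921·14404.8004/361815.9372 = 1728.913644.

1728.913644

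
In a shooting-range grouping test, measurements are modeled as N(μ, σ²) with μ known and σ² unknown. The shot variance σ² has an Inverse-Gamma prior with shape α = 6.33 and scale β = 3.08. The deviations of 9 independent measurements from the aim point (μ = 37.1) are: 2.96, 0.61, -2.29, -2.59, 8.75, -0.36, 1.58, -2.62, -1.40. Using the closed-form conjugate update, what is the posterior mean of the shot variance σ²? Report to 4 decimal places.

With known mean μ and an Inverse-Gamma(α, β) prior on σ², the Normal likelihood is conjugate: posterior is Inv-Gamma(α + n/2, β + Σ(xᵢ−μ)²/2).
Σ(xᵢ−μ)² = (2.96)² + (0.61)² + (-2.29)² + (-2.59)² + (8.75)² + (-0.36)² + (1.58)² + (-2.62)² + (-1.40)² = 109.0988.
Posterior: Inv-Gamma(6.33 + 9/2, 3.08 + 109.0988/2) = Inv-Gamma(10.83, 57.62940).
E[σ²|data] = β/(α−1) = 57.62940/9.83 = 5.8626.

5.8626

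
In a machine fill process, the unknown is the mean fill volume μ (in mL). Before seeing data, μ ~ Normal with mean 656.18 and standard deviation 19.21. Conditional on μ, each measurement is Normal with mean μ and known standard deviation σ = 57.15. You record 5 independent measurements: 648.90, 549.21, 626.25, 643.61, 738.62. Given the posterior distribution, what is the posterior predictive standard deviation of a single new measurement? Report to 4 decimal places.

For Normal data with known variance σ², a Normal(μ₀, σ₀²) prior on μ is conjugate. Posterior precision = 1/σ₀² + n/σ²; posterior mean is the precision-weighted average of μ₀ and x̄.
σ₀² = 19.21² = 369.0241, σ² = 57.15² = 3266.1225; σ² + n·σ₀² = 3266.1225 + 5·369.0241 = 5111.243.
Posterior precision = 1/σ₀² + n/σ² = 1/369.0241 + 5/3266.1225 = (σ² + n·σ₀²)/(σ₀²σ²) = 5111.243/(369.0241·3266.1225); posterior variance σₙ² = σ₀²σ²/(σ² + n·σ₀²) = 369.0241·3266.1225/5111.243 = 235.809160.
Predictive variance for one new observation = σₙ² + σ² = 369.0241·3266.1225/5111.243 + 3266.1225 = σ²·(σ₀² + 5111.243)/5111.243 = 3266.1225·5480.2671/5111.243 = 3501.931660; SD = √(3266.1225·5480.2671/5111.243) = 59.1771.

59.1771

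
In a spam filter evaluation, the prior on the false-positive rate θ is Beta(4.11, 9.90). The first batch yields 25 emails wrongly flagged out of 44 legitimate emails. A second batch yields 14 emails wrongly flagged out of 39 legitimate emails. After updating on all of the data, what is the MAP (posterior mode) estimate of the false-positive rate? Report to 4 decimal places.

0.4432

The Beta prior is conjugate to a Binomial/Bernoulli likelihood; the update adds successes to α and failures to β.
After batch 1: Beta(4.11+25, 9.90+19) = Beta(29.11, 28.90).
After batch 2: Beta(29.11+14, 28.90+25) = Beta(43.11, 53.90).
Mode of Beta(a,b) for a,b>1 is (a−1)/(a+b−2) = 42.11/95.01 = 0.4432.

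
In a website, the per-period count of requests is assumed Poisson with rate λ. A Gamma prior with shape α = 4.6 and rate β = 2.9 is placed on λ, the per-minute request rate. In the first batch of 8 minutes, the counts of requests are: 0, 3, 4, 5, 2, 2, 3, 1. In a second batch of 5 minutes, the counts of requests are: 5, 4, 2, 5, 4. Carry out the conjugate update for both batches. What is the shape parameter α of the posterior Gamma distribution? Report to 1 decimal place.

44.6

With a Gamma(shape α, rate β) prior, the Poisson likelihood is conjugate: the posterior is Gamma(α + ΣXᵢ, β + n).
Batch 1: sum of counts S = 20 over n = 8 minutes.
After batch 1: Gamma(α+S, β+n) = Gamma(4.6+20, 2.9+8) = Gamma(24.6, 10.9).
Batch 2: sum of counts S = 20 over n = 5 minutes.
After batch 2: Gamma(α+S, β+n) = Gamma(24.6+20, 10.9+5) = Gamma(44.6, 15.9).
Posterior α = 44.6.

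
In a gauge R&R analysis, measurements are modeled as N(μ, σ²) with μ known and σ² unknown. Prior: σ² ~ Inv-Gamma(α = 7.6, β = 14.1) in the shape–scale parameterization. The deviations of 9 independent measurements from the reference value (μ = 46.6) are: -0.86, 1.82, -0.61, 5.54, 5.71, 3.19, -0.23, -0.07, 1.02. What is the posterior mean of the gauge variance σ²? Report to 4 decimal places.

With known mean μ and an Inverse-Gamma(α, β) prior on σ², the Normal likelihood is conjugate: posterior is Inv-Gamma(α + n/2, β + Σ(xᵢ−μ)²/2).
Σ(xᵢ−μ)² = (-0.86)² + (1.82)² + (-0.61)² + (5.54)² + (5.71)² + (3.19)² + (-0.23)² + (-0.07)² + (1.02)² = 78.9941.
Posterior: Inv-Gamma(7.6 + 9/2, 14.1 + 78.9941/2) = Inv-Gamma(12.10, 53.59705).
E[σ²|data] = β/(α−1) = 53.59705/11.10 = 4.8286.

4.8286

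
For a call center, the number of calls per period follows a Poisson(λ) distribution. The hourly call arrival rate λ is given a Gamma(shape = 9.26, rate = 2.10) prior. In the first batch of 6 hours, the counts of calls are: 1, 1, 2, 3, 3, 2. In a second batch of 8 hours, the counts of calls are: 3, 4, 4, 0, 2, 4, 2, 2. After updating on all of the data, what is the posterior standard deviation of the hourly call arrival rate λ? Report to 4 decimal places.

0.4038

With a Gamma(shape α, rate β) prior, the Poisson likelihood is conjugate: the posterior is Gamma(α + ΣXᵢ, β + n).
Batch 1: sum of counts S = 12 over n = 6 hours.
After batch 1: Gamma(α+S, β+n) = Gamma(9.26+12, 2.10+6) = Gamma(21.26, 8.10).
Batch 2: sum of counts S = 21 over n = 8 hours.
After batch 2: Gamma(α+S, β+n) = Gamma(21.26+21, 8.10+8) = Gamma(42.26, 16.10).
SD = √α/β = √42.26/16.10 = 0.4038.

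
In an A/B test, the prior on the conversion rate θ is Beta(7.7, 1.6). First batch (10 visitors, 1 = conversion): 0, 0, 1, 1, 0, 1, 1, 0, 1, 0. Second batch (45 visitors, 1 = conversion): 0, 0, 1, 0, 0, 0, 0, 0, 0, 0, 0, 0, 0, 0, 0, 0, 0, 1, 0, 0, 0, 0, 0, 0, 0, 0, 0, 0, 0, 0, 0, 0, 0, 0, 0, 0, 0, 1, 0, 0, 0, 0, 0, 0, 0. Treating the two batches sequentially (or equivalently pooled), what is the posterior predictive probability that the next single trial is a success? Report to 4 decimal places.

0.2442

The Beta prior is conjugate to a Binomial/Bernoulli likelihood; the update adds successes to α and failures to β.
After batch 1: Beta(7.7+5, 1.6+5) = Beta(12.7, 6.6).
After batch 2: Beta(12.7+3, 6.6+42) = Beta(15.7, 48.6).
For a single future Bernoulli trial, P(success | data) = α/(α+β) = 0.2442.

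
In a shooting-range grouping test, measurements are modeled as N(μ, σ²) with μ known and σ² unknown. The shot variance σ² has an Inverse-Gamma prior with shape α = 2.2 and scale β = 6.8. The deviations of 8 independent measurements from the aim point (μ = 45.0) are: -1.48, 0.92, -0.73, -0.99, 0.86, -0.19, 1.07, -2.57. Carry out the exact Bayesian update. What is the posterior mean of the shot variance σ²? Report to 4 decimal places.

With known mean μ and an Inverse-Gamma(α, β) prior on σ², the Normal likelihood is conjugate: posterior is Inv-Gamma(α + n/2, β + Σ(xᵢ−μ)²/2).
Σ(xᵢ−μ)² = (-1.48)² + (0.92)² + (-0.73)² + (-0.99)² + (0.86)² + (-0.19)² + (1.07)² + (-2.57)² = 13.0753.
Posterior: Inv-Gamma(2.2 + 8/2, 6.8 + 13.0753/2) = Inv-Gamma(6.20, 13.33765).
E[σ²|data] = β/(α−1) = 13.33765/5.20 = 2.5649.

2.5649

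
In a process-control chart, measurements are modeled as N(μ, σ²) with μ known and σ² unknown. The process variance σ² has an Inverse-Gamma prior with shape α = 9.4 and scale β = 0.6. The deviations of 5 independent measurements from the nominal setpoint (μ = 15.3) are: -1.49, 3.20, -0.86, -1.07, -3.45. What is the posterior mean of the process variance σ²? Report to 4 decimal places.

With known mean μ and an Inverse-Gamma(α, β) prior on σ², the Normal likelihood is conjugate: posterior is Inv-Gamma(α + n/2, β + Σ(xᵢ−μ)²/2).
Σ(xᵢ−μ)² = (-1.49)² + (3.20)² + (-0.86)² + (-1.07)² + (-3.45)² = 26.2471.
Posterior: Inv-Gamma(9.4 + 5/2, 0.6 + 26.2471/2) = Inv-Gamma(11.90, 13.72355).
E[σ²|data] = β/(α−1) = 13.72355/10.90 = 1.2590.

1.2590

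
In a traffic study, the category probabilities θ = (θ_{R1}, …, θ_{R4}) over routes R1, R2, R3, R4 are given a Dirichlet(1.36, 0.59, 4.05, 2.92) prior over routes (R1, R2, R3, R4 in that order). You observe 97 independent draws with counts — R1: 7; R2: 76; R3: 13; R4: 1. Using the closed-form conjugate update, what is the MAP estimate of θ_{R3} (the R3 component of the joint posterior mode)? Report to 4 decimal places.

The Dirichlet prior is conjugate to the Multinomial likelihood: each posterior αⱼ = prior αⱼ + observed count nⱼ.
Posterior concentration: (8.36, 76.59, 17.05, 3.92), total = 105.92.
Joint mode component: (α_{R3}−1)/(Σα−K) = 16.05/101.92 = 0.1575.

0.1575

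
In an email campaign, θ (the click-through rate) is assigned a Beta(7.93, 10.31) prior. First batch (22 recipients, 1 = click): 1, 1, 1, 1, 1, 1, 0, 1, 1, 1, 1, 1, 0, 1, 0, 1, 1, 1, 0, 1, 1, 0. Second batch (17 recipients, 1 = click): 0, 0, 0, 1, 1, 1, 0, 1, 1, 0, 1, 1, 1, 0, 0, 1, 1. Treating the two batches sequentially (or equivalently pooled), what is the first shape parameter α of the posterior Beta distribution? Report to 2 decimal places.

34.93

The Beta prior is conjugate to a Binomial/Bernoulli likelihood; the update adds successes to α and failures to β.
After batch 1: Beta(7.93+17, 10.31+5) = Beta(24.93, 15.31).
After batch 2: Beta(24.93+10, 15.31+7) = Beta(34.93, 22.31).
Posterior α = 34.93.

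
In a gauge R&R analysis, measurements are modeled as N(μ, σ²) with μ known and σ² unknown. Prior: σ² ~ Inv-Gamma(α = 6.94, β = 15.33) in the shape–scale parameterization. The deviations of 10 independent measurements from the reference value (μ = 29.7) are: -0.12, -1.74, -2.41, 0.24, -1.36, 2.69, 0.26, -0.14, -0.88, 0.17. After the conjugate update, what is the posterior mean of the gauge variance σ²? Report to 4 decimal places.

2.2643

With known mean μ and an Inverse-Gamma(α, β) prior on σ², the Normal likelihood is conjugate: posterior is Inv-Gamma(α + n/2, β + Σ(xᵢ−μ)²/2).
Σ(xᵢ−μ)² = (-0.12)² + (-1.74)² + (-2.41)² + (0.24)² + (-1.36)² + (2.69)² + (0.26)² + (-0.14)² + (-0.88)² + (0.17)² = 18.8839.
Posterior: Inv-Gamma(6.94 + 10/2, 15.33 + 18.8839/2) = Inv-Gamma(11.94, 24.77195).
E[σ²|data] = β/(α−1) = 24.77195/10.94 = 2.2643.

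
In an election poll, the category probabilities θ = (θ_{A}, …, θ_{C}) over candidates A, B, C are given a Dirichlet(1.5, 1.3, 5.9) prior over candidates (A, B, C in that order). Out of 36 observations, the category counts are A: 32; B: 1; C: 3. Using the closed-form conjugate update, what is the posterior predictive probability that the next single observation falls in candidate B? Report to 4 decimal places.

The Dirichlet prior is conjugate to the Multinomial likelihood: each posterior αⱼ = prior αⱼ + observed count nⱼ.
Posterior concentration: (33.5, 2.3, 8.9), total = 44.7.
P(next = B | data) = α_{B}/Σα = 0.0515.

0.0515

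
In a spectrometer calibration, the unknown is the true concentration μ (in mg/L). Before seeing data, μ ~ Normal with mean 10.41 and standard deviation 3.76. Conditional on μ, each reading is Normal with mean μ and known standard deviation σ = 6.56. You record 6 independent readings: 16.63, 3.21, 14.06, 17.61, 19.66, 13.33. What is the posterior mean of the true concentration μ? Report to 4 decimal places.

12.8470

For Normal data with known variance σ², a Normal(μ₀, σ₀²) prior on μ is conjugate. Posterior precision = 1/σ₀² + n/σ²; posterior mean is the precision-weighted average of μ₀ and x̄.
Σxᵢ = 16.63 + 3.21 + 14.06 + 17.61 + 19.66 + 13.33 = 84.5, so n·x̄ = 84.5.
σ₀² = 3.76² = 14.1376, σ² = 6.56² = 43.0336; σ² + n·σ₀² = 43.0336 + 6·14.1376 = 127.8592.
Posterior mean = (μ₀/σ₀² + n·x̄/σ²)/(1/σ₀² + n/σ²) = (σ²·μ₀ + σ₀²·n·x̄)/(σ² + n·σ₀²) = (43.0336·10.41 + 14.1376·84.5)/127.8592 = 1642.606976/127.8592 = 12.8470.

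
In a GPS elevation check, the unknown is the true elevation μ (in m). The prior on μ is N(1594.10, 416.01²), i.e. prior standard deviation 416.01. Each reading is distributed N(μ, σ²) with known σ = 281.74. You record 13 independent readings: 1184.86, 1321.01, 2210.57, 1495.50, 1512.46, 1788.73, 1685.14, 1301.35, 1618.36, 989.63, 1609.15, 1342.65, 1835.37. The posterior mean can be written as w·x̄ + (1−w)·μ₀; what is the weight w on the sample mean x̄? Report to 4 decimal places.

For Normal data with known variance σ², a Normal(μ₀, σ₀²) prior on μ is conjugate. Posterior precision = 1/σ₀² + n/σ²; posterior mean is the precision-weighted average of μ₀ and x̄.
σ₀² = 416.01² = 173064.3201, σ² = 281.74² = 79377.4276. Prior precision 1/σ₀² = 1/173064.3201; data precision n/σ² = 13/79377.4276.
w = (n/σ²)/(1/σ₀² + n/σ²) = n·σ₀²/(σ² + n·σ₀²) = 13·173064.3201/(79377.4276 + 13·173064.3201) = 2249836.1613/2329213.5889 = 0.9659.

0.9659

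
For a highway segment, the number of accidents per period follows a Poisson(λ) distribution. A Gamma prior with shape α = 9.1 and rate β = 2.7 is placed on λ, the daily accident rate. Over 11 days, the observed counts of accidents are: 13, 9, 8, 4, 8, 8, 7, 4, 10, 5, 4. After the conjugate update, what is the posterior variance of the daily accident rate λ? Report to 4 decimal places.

0.4747

With a Gamma(shape α, rate β) prior, the Poisson likelihood is conjugate: the posterior is Gamma(α + ΣXᵢ, β + n).
Sum of counts S = 80 over n = 11 days.
Posterior: Gamma(α+S, β+n) = Gamma(9.1+80, 2.7+11) = Gamma(89.1, 13.7).
Var = α/β² = 89.1/13.7² = 0.4747.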